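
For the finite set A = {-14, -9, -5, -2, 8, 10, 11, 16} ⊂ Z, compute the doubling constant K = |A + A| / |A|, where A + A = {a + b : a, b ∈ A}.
K = |A + A| / |A| = 33/8

Enumerate A + A = {a + b : a, b ∈ A}. With |A| = 8, there are |A|^2 = 64 ordered sum pairs; collecting distinct values, A + A = {-28, -23, -19, -18, -16, -14, -11, -10, -7, -6, -4, -3, -1, 1, 2, 3, 5, 6, 7, 8, 9, 11, 14, 16, 18, 19, 20, 21, 22, 24, 26, 27, 32}, so |A + A| = 33. Thus K = 33/8. For comparison, the minimum possible |A + A| over all 8-element sets is 2·8 − 1 = 15 (so min K = 15/8), attained only by arithmetic progressions.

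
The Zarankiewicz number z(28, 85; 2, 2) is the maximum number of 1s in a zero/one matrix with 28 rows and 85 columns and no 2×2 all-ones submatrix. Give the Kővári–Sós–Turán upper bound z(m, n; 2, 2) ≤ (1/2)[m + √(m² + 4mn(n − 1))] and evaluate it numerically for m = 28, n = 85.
z(28, 85; 2, 2) ≤ (1/2)[28 + √(28² + 4·28·85·84)] = (1/2)[28 + √800464] = 461.3433

Kővári–Sós–Turán: let r_1, ..., r_28 be the row sums and z = Σ r_i the total number of 1s. Each pair of columns can share at most one row with both entries 1 (else a 2×2 all-ones block appears), so Σ_i C(r_i, 2) ≤ C(85, 2) = 3570. By convexity Σ_i C(r_i, 2) ≥ 28·C(z/28, 2) = z(z − 28)/(2·28), giving z² − 28z − 28·85·84 ≤ 0 and hence z ≤ (1/2)[28 + √(784 + 4·199920)] = (1/2)[28 + √800464] ≈ (1/2)(28 + 894.6865) = 461.3433.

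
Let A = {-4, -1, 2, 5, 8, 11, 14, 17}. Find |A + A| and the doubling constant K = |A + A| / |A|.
K = |A + A| / |A| = 15/8

Enumerate A + A = {a + b : a, b ∈ A}. With |A| = 8, there are |A|^2 = 64 ordered sum pairs; collecting distinct values, A + A = {-8, -5, -2, 1, 4, 7, 10, 13, 16, 19, 22, 25, 28, 31, 34}, so |A + A| = 15. Thus K = 15/8. Here |A + A| = 2|A| − 1 = 15, the minimum possible — so K = 15/8 is minimal, which holds iff A is an arithmetic progression.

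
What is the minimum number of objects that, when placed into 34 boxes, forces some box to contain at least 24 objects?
n = (24 − 1)·34 + 1 = 783

By the generalised pigeonhole principle, to guarantee some box contains ≥ r objects we need more than (r − 1) · k objects total. Threshold: n = (r − 1) · k + 1. With r = 24 and k = 34: n = 23 · 34 + 1 = 782 + 1 = 783. For n = 782 = 23 · 34, we can put exactly 23 objects in every box, avoiding 24 in any single one — so 783 is tight.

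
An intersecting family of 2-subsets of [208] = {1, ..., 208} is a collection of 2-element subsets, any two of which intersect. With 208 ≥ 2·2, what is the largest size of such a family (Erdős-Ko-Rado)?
max |F| = C(207, 1) = 207

Erdős-Ko-Rado (1961): when n ≥ 2k, max |F| = C(n−1, k−1). The bound is attained by the star {A : i ∈ A} for any fixed i ∈ [n]. Here C(208−1, 2−1) = C(207, 1) = 207.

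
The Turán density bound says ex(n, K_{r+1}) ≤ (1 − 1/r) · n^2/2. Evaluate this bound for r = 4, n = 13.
Turán density bound = (3/4) · 13^2/2 = 507/8 ≈ 63.375

Turán's theorem: ex(n, K_{r+1}) is achieved by the complete r-partite Turán graph T(n, r) with parts as balanced as possible, and is at most (1 − 1/r) · n^2/2. For r = 4, n = 13: the density bound is (3/4) · 169/2 = 507/8 ≈ 63.375. The integer-valued extremum is e(T(13, 4)) = 63, which is strictly less than the density bound 507/8 since 4 ∤ 13 (the parts of T(13, 4) cannot all be equal).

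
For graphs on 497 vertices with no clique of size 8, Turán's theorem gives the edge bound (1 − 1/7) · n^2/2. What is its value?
Turán density bound = (6/7) · 497^2/2 = 105861

Turán's theorem: ex(n, K_{r+1}) is achieved by the complete r-partite Turán graph T(n, r) with parts as balanced as possible, and is at most (1 − 1/r) · n^2/2. For r = 7, n = 497: the density bound is (6/7) · 247009/2 = 105861. Since 7 ∣ 497, the Turán graph T(497, 7) has parts of equal size 71, and its edge count e(T(497, 7)) = 105861 attains the density bound exactly.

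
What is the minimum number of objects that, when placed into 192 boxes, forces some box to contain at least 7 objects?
n = (7 − 1)·192 + 1 = 1153

By the generalised pigeonhole principle, to guarantee some box contains ≥ r objects we need more than (r − 1) · k objects total. Threshold: n = (r − 1) · k + 1. With r = 7 and k = 192: n = 6 · 192 + 1 = 1152 + 1 = 1153. For n = 1152 = 6 · 192, we can put exactly 6 objects in every box, avoiding 7 in any single one — so 1153 is tight.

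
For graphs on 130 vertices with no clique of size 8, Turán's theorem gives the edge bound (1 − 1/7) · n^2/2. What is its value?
Turán density bound = (6/7) · 130^2/2 = 50700/7 ≈ 7242.8571

Turán's theorem: ex(n, K_{r+1}) is achieved by the complete r-partite Turán graph T(n, r) with parts as balanced as possible, and is at most (1 − 1/r) · n^2/2. For r = 7, n = 130: the density bound is (6/7) · 16900/2 = 50700/7 ≈ 7242.8571. The integer-valued extremum is e(T(130, 7)) = 7242, which is strictly less than the density bound 50700/7 since 7 ∤ 130 (the parts of T(130, 7) cannot all be equal).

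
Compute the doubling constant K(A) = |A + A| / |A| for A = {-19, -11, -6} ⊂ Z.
K = |A + A| / |A| = 6/3 = 2

Enumerate A + A = {a + b : a, b ∈ A}. With |A| = 3, there are |A|^2 = 9 ordered sum pairs; collecting distinct values, A + A = {-38, -30, -25, -22, -17, -12}, so |A + A| = 6. Thus K = 6/3 = 2. For comparison, the minimum possible |A + A| over all 3-element sets is 2·3 − 1 = 5 (so min K = 5/3), attained only by arithmetic progressions.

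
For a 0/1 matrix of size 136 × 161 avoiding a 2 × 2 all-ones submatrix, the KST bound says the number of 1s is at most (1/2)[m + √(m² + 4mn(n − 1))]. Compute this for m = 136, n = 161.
z(136, 161; 2, 2) ≤ (1/2)[136 + √(136² + 4·136·161·160)] = (1/2)[136 + √14031936] = 1940.9613

Kővári–Sós–Turán: let r_1, ..., r_136 be the row sums and z = Σ r_i the total number of 1s. Each pair of columns can share at most one row with both entries 1 (else a 2×2 all-ones block appears), so Σ_i C(r_i, 2) ≤ C(161, 2) = 12880. By convexity Σ_i C(r_i, 2) ≥ 136·C(z/136, 2) = z(z − 136)/(2·136), giving z² − 136z − 136·161·160 ≤ 0 and hence z ≤ (1/2)[136 + √(18496 + 4·3503360)] = (1/2)[136 + √14031936] ≈ (1/2)(136 + 3745.9226) = 1940.9613.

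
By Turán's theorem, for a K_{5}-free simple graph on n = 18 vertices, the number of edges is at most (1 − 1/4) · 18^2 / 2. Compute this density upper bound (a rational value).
Turán density bound = (3/4) · 18^2/2 = 243/2 ≈ 121.5

Turán's theorem: ex(n, K_{r+1}) is achieved by the complete r-partite Turán graph T(n, r) with parts as balanced as possible, and is at most (1 − 1/r) · n^2/2. For r = 4, n = 18: the density bound is (3/4) · 324/2 = 243/2 ≈ 121.5. The integer-valued extremum is e(T(18, 4)) = 121, which is strictly less than the density bound 243/2 since 4 ∤ 18 (the parts of T(18, 4) cannot all be equal).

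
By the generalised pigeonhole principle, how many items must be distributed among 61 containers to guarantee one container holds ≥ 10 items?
n = (10 − 1)·61 + 1 = 550

By the generalised pigeonhole principle, to guarantee some box contains ≥ r objects we need more than (r − 1) · k objects total. Threshold: n = (r − 1) · k + 1. With r = 10 and k = 61: n = 9 · 61 + 1 = 549 + 1 = 550. For n = 549 = 9 · 61, we can put exactly 9 objects in every box, avoiding 10 in any single one — so 550 is tight.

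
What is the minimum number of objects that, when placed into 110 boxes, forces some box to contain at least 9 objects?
n = (9 − 1)·110 + 1 = 881

By the generalised pigeonhole principle, to guarantee some box contains ≥ r objects we need more than (r − 1) · k objects total. Threshold: n = (r − 1) · k + 1. With r = 9 and k = 110: n = 8 · 110 + 1 = 880 + 1 = 881. For n = 880 = 8 · 110, we can put exactly 8 objects in every box, avoiding 9 in any single one — so 881 is tight.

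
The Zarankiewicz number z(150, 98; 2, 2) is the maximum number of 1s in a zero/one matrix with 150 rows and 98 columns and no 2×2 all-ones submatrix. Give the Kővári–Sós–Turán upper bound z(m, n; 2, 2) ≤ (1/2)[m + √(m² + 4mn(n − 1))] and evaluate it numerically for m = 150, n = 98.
z(150, 98; 2, 2) ≤ (1/2)[150 + √(150² + 4·150·98·97)] = (1/2)[150 + √5726100] = 1271.4635

Kővári–Sós–Turán: let r_1, ..., r_150 be the row sums and z = Σ r_i the total number of 1s. Each pair of columns can share at most one row with both entries 1 (else a 2×2 all-ones block appears), so Σ_i C(r_i, 2) ≤ C(98, 2) = 4753. By convexity Σ_i C(r_i, 2) ≥ 150·C(z/150, 2) = z(z − 150)/(2·150), giving z² − 150z − 150·98·97 ≤ 0 and hence z ≤ (1/2)[150 + √(22500 + 4·1425900)] = (1/2)[150 + √5726100] ≈ (1/2)(150 + 2392.9271) = 1271.4635.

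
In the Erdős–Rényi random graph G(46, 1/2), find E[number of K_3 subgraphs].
E[# K_3] = C(46, 3) · (1/2)^C(3, 2) = 15180 / 2^3 = 3795/2 = 1897.5

For each 3-subset S of vertices (there are C(46, 3) = 15180 such S), let X_S = 1 if S induces a K_3 (all C(3, 2) = 3 edges present). Then P(X_S = 1) = (1/2)^3 = 1/8. By linearity of expectation, E[# K_3] = C(46, 3) · (1/2)^3 = 15180 / 8 = 3795/2 = 1897.5.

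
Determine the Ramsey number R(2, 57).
R(2, 57) = 57

R(2, k) = k for all k ≥ 2: in a 2-colouring of K_k, either some edge is red (a red K_2) or all edges are blue (a blue K_k). And K_{56} coloured all-blue has no blue K_57, so R(2, 57) > 56. Hence R(2, 57) = 57.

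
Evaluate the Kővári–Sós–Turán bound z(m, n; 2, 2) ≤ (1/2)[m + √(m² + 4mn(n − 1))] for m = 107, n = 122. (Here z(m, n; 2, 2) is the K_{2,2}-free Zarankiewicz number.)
z(107, 122; 2, 2) ≤ (1/2)[107 + √(107² + 4·107·122·121)] = (1/2)[107 + √6329585] = 1311.4333

Kővári–Sós–Turán: let r_1, ..., r_107 be the row sums and z = Σ r_i the total number of 1s. Each pair of columns can share at most one row with both entries 1 (else a 2×2 all-ones block appears), so Σ_i C(r_i, 2) ≤ C(122, 2) = 7381. By convexity Σ_i C(r_i, 2) ≥ 107·C(z/107, 2) = z(z − 107)/(2·107), giving z² − 107z − 107·122·121 ≤ 0 and hence z ≤ (1/2)[107 + √(11449 + 4·1579534)] = (1/2)[107 + √6329585] ≈ (1/2)(107 + 2515.8666) = 1311.4333.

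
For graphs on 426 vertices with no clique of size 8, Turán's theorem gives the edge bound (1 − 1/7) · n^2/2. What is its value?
Turán density bound = (6/7) · 426^2/2 = 544428/7 ≈ 77775.4286

Turán's theorem: ex(n, K_{r+1}) is achieved by the complete r-partite Turán graph T(n, r) with parts as balanced as possible, and is at most (1 − 1/r) · n^2/2. For r = 7, n = 426: the density bound is (6/7) · 181476/2 = 544428/7 ≈ 77775.4286. The integer-valued extremum is e(T(426, 7)) = 77775, which is strictly less than the density bound 544428/7 since 7 ∤ 426 (the parts of T(426, 7) cannot all be equal).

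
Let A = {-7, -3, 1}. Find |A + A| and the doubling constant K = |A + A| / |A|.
K = |A + A| / |A| = 5/3

Enumerate A + A = {a + b : a, b ∈ A}. With |A| = 3, there are |A|^2 = 9 ordered sum pairs; collecting distinct values, A + A = {-14, -10, -6, -2, 2}, so |A + A| = 5. Thus K = 5/3. Here |A + A| = 2|A| − 1 = 5, the minimum possible — so K = 5/3 is minimal, which holds iff A is an arithmetic progression.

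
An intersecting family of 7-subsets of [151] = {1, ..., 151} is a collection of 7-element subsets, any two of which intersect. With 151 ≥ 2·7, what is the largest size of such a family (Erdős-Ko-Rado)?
max |F| = C(150, 6) = 14297000725

The Erdős-Ko-Rado theorem states: for n ≥ 2k, an intersecting family of k-subsets of an n-element set has size at most C(n − 1, k − 1), with equality for 'star' families {A ⊆ [n] : |A| = k, i ∈ A} (fix an element i). For n = 151, k = 7: C(150, 6) = 14297000725.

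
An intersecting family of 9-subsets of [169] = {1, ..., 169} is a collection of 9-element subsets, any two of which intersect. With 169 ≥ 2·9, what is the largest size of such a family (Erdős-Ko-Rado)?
max |F| = C(168, 8) = 13288305520413

Erdős-Ko-Rado (1961): when n ≥ 2k, max |F| = C(n−1, k−1). The bound is attained by the star {A : i ∈ A} for any fixed i ∈ [n]. Here C(169−1, 9−1) = C(168, 8) = 13288305520413.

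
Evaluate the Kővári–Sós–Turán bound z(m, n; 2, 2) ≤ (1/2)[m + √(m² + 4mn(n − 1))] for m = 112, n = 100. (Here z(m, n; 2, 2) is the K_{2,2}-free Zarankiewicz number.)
z(112, 100; 2, 2) ≤ (1/2)[112 + √(112² + 4·112·100·99)] = (1/2)[112 + √4447744] = 1110.4838

Kővári–Sós–Turán: let r_1, ..., r_112 be the row sums and z = Σ r_i the total number of 1s. Each pair of columns can share at most one row with both entries 1 (else a 2×2 all-ones block appears), so Σ_i C(r_i, 2) ≤ C(100, 2) = 4950. By convexity Σ_i C(r_i, 2) ≥ 112·C(z/112, 2) = z(z − 112)/(2·112), giving z² − 112z − 112·100·99 ≤ 0 and hence z ≤ (1/2)[112 + √(12544 + 4·1108800)] = (1/2)[112 + √4447744] ≈ (1/2)(112 + 2108.9675) = 1110.4838.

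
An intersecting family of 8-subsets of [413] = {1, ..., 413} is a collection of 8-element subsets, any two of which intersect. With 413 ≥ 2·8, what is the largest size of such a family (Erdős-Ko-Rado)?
max |F| = C(412, 7) = 379836129685672

The Erdős-Ko-Rado theorem states: for n ≥ 2k, an intersecting family of k-subsets of an n-element set has size at most C(n − 1, k − 1), with equality for 'star' families {A ⊆ [n] : |A| = k, i ∈ A} (fix an element i). For n = 413, k = 8: C(412, 7) = 379836129685672.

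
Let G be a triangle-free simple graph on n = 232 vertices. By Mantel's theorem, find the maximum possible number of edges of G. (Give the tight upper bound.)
ex(232, K_3) = ⌊232^2/4⌋ = 13456

Mantel (1907): a triangle-free graph on n vertices has at most ⌊n^2/4⌋ edges, with equality for the complete bipartite graph K_{⌊n/2⌋, ⌈n/2⌉}. For n = 232: ⌊232^2/4⌋ = ⌊53824/4⌋ = 13456. The extremal graph is K_{116, 116}, which has 116·116 = 13456 edges.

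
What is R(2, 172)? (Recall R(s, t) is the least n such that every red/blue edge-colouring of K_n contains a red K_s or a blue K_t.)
R(2, 172) = 172

R(2, k) = k for all k ≥ 2: in a 2-colouring of K_k, either some edge is red (a red K_2) or all edges are blue (a blue K_k). And K_{171} coloured all-blue has no blue K_172, so R(2, 172) > 171. Hence R(2, 172) = 172.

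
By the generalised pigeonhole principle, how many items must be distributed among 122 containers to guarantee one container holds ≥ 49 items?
n = (49 − 1)·122 + 1 = 5857

By the generalised pigeonhole principle, to guarantee some box contains ≥ r objects we need more than (r − 1) · k objects total. Threshold: n = (r − 1) · k + 1. With r = 49 and k = 122: n = 48 · 122 + 1 = 5856 + 1 = 5857. For n = 5856 = 48 · 122, we can put exactly 48 objects in every box, avoiding 49 in any single one — so 5857 is tight.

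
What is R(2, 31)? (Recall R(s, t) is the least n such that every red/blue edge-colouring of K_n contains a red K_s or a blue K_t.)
R(2, 31) = 31

R(2, k) = k for all k ≥ 2: in a 2-colouring of K_k, either some edge is red (a red K_2) or all edges are blue (a blue K_k). And K_{30} coloured all-blue has no blue K_31, so R(2, 31) > 30. Hence R(2, 31) = 31.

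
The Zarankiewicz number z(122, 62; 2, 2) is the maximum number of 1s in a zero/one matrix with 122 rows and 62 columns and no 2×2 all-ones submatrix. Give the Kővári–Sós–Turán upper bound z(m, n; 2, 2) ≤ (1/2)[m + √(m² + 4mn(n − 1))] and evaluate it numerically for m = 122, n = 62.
z(122, 62; 2, 2) ≤ (1/2)[122 + √(122² + 4·122·62·61)] = (1/2)[122 + √1860500] = 743.0007

Kővári–Sós–Turán: let r_1, ..., r_122 be the row sums and z = Σ r_i the total number of 1s. Each pair of columns can share at most one row with both entries 1 (else a 2×2 all-ones block appears), so Σ_i C(r_i, 2) ≤ C(62, 2) = 1891. By convexity Σ_i C(r_i, 2) ≥ 122·C(z/122, 2) = z(z − 122)/(2·122), giving z² − 122z − 122·62·61 ≤ 0 and hence z ≤ (1/2)[122 + √(14884 + 4·461404)] = (1/2)[122 + √1860500] ≈ (1/2)(122 + 1364.0015) = 743.0007.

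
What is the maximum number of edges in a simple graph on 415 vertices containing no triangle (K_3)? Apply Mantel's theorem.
ex(415, K_3) = ⌊415^2/4⌋ = 43056

Mantel (1907): a triangle-free graph on n vertices has at most ⌊n^2/4⌋ edges, with equality for the complete bipartite graph K_{⌊n/2⌋, ⌈n/2⌉}. For n = 415: ⌊415^2/4⌋ = ⌊172225/4⌋ = 43056. The extremal graph is K_{207, 208}, which has 207·208 = 43056 edges.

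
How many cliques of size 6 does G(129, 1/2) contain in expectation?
E[# K_6] = C(129, 6) · (1/2)^C(6, 2) = 5688177600 / 2^15 = 88877775/512 ≈ 173589.404297

For each 6-subset S of vertices (there are C(129, 6) = 5688177600 such S), let X_S = 1 if S induces a K_6 (all C(6, 2) = 15 edges present). Then P(X_S = 1) = (1/2)^15 = 1/32768. By linearity of expectation, E[# K_6] = C(129, 6) · (1/2)^15 = 5688177600 / 32768 = 88877775/512 ≈ 173589.404297.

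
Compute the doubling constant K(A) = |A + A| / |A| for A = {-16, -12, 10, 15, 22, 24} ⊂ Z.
K = |A + A| / |A| = 21/6 = 7/2

Enumerate A + A = {a + b : a, b ∈ A}. With |A| = 6, there are |A|^2 = 36 ordered sum pairs; collecting distinct values, A + A = {-32, -28, -24, -6, -2, -1, 3, 6, 8, 10, 12, 20, 25, 30, 32, 34, 37, 39, 44, 46, 48}, so |A + A| = 21. Thus K = 21/6 = 7/2. For comparison, the minimum possible |A + A| over all 6-element sets is 2·6 − 1 = 11 (so min K = 11/6), attained only by arithmetic progressions.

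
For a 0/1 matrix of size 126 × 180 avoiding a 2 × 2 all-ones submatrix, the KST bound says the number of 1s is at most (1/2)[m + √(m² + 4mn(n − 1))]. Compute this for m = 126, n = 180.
z(126, 180; 2, 2) ≤ (1/2)[126 + √(126² + 4·126·180·179)] = (1/2)[126 + √16254756] = 2078.8594

Kővári–Sós–Turán: let r_1, ..., r_126 be the row sums and z = Σ r_i the total number of 1s. Each pair of columns can share at most one row with both entries 1 (else a 2×2 all-ones block appears), so Σ_i C(r_i, 2) ≤ C(180, 2) = 16110. By convexity Σ_i C(r_i, 2) ≥ 126·C(z/126, 2) = z(z − 126)/(2·126), giving z² − 126z − 126·180·179 ≤ 0 and hence z ≤ (1/2)[126 + √(15876 + 4·4059720)] = (1/2)[126 + √16254756] ≈ (1/2)(126 + 4031.7187) = 2078.8594.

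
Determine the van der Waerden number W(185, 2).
W(185, 2) = 185 + 1 = 186

A 2-term AP is any pair of integers, so a monochromatic 2-AP exists iff some colour is used at least twice. With 185 colours, the colouring i ↦ i on {1, ..., 185} uses each colour once, avoiding any monochromatic pair, so W(185, 2) > 185. For {1, ..., 186}, pigeonhole forces two integers of the same colour, which form a monochromatic 2-AP. Hence W(185, 2) = 186.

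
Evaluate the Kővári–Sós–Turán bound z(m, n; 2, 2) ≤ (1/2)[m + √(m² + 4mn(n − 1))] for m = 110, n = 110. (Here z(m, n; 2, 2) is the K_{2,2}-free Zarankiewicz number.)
z(110, 110; 2, 2) ≤ (1/2)[110 + √(110² + 4·110·110·109)] = (1/2)[110 + √5287700] = 1204.75

Kővári–Sós–Turán: let r_1, ..., r_110 be the row sums and z = Σ r_i the total number of 1s. Each pair of columns can share at most one row with both entries 1 (else a 2×2 all-ones block appears), so Σ_i C(r_i, 2) ≤ C(110, 2) = 5995. By convexity Σ_i C(r_i, 2) ≥ 110·C(z/110, 2) = z(z − 110)/(2·110), giving z² − 110z − 110·110·109 ≤ 0 and hence z ≤ (1/2)[110 + √(12100 + 4·1318900)] = (1/2)[110 + √5287700] ≈ (1/2)(110 + 2299.4999) = 1204.75.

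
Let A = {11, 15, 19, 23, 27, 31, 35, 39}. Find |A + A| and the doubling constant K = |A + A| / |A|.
K = |A + A| / |A| = 15/8

Enumerate A + A = {a + b : a, b ∈ A}. With |A| = 8, there are |A|^2 = 64 ordered sum pairs; collecting distinct values, A + A = {22, 26, 30, 34, 38, 42, 46, 50, 54, 58, 62, 66, 70, 74, 78}, so |A + A| = 15. Thus K = 15/8. Here |A + A| = 2|A| − 1 = 15, the minimum possible — so K = 15/8 is minimal, which holds iff A is an arithmetic progression.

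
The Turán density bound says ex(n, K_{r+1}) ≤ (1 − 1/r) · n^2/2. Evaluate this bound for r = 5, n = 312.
Turán density bound = (4/5) · 312^2/2 = 194688/5 ≈ 38937.6

Turán's theorem: ex(n, K_{r+1}) is achieved by the complete r-partite Turán graph T(n, r) with parts as balanced as possible, and is at most (1 − 1/r) · n^2/2. For r = 5, n = 312: the density bound is (4/5) · 97344/2 = 194688/5 ≈ 38937.6. The integer-valued extremum is e(T(312, 5)) = 38937, which is strictly less than the density bound 194688/5 since 5 ∤ 312 (the parts of T(312, 5) cannot all be equal).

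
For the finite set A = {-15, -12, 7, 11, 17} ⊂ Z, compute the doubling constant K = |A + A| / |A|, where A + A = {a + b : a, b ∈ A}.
K = |A + A| / |A| = 15/5 = 3

Enumerate A + A = {a + b : a, b ∈ A}. With |A| = 5, there are |A|^2 = 25 ordered sum pairs; collecting distinct values, A + A = {-30, -27, -24, -8, -5, -4, -1, 2, 5, 14, 18, 22, 24, 28, 34}, so |A + A| = 15. Thus K = 15/5 = 3. For comparison, the minimum possible |A + A| over all 5-element sets is 2·5 − 1 = 9 (so min K = 9/5), attained only by arithmetic progressions.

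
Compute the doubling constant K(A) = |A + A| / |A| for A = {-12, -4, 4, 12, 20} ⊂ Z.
K = |A + A| / |A| = 9/5

Enumerate A + A = {a + b : a, b ∈ A}. With |A| = 5, there are |A|^2 = 25 ordered sum pairs; collecting distinct values, A + A = {-24, -16, -8, 0, 8, 16, 24, 32, 40}, so |A + A| = 9. Thus K = 9/5. Here |A + A| = 2|A| − 1 = 9, the minimum possible — so K = 9/5 is minimal, which holds iff A is an arithmetic progression.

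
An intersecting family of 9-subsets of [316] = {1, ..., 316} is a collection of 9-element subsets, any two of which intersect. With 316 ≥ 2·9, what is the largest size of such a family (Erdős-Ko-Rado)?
max |F| = C(315, 8) = 2198112362380935

Erdős-Ko-Rado (1961): when n ≥ 2k, max |F| = C(n−1, k−1). The bound is attained by the star {A : i ∈ A} for any fixed i ∈ [n]. Here C(316−1, 9−1) = C(315, 8) = 2198112362380935.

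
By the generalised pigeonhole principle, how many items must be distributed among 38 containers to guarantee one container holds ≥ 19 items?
n = (19 − 1)·38 + 1 = 685

By the generalised pigeonhole principle, to guarantee some box contains ≥ r objects we need more than (r − 1) · k objects total. Threshold: n = (r − 1) · k + 1. With r = 19 and k = 38: n = 18 · 38 + 1 = 684 + 1 = 685. For n = 684 = 18 · 38, we can put exactly 18 objects in every box, avoiding 19 in any single one — so 685 is tight.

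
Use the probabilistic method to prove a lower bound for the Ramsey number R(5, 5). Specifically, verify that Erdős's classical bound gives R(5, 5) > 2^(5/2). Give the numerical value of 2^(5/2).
2^(5/2) = 5.6569; so R(5, 5) > 5.6569

Colour each edge of K_n uniformly at random with red/blue. The expected number of monochromatic K_5 is C(n, 5) · 2 · 2^(−C(5,2)). If C(n, 5) · 2^(1 − C(5,2)) < 1, then with positive probability no monochromatic K_5 exists, so R(5, 5) > n. The standard estimate C(n, 5) ≤ n^5/5! shows this inequality holds whenever n ≤ 2^(5/2) (since 5! · 2^(C(5,2) − 1) > 2^(5^2/2) ≥ n^5). Hence R(5, 5) > 2^(5/2) = 5.6569.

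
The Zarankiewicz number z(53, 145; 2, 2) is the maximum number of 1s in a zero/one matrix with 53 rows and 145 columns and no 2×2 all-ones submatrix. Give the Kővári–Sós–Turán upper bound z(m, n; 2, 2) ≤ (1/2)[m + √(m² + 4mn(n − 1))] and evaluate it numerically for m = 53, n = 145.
z(53, 145; 2, 2) ≤ (1/2)[53 + √(53² + 4·53·145·144)] = (1/2)[53 + √4429369] = 1078.8033

Kővári–Sós–Turán: let r_1, ..., r_53 be the row sums and z = Σ r_i the total number of 1s. Each pair of columns can share at most one row with both entries 1 (else a 2×2 all-ones block appears), so Σ_i C(r_i, 2) ≤ C(145, 2) = 10440. By convexity Σ_i C(r_i, 2) ≥ 53·C(z/53, 2) = z(z − 53)/(2·53), giving z² − 53z − 53·145·144 ≤ 0 and hence z ≤ (1/2)[53 + √(2809 + 4·1106640)] = (1/2)[53 + √4429369] ≈ (1/2)(53 + 2104.6066) = 1078.8033.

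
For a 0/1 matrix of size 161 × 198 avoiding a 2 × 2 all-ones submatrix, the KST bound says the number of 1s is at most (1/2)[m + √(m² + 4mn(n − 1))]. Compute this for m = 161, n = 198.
z(161, 198; 2, 2) ≤ (1/2)[161 + √(161² + 4·161·198·197)] = (1/2)[161 + √25145785] = 2587.7787

Kővári–Sós–Turán: let r_1, ..., r_161 be the row sums and z = Σ r_i the total number of 1s. Each pair of columns can share at most one row with both entries 1 (else a 2×2 all-ones block appears), so Σ_i C(r_i, 2) ≤ C(198, 2) = 19503. By convexity Σ_i C(r_i, 2) ≥ 161·C(z/161, 2) = z(z − 161)/(2·161), giving z² − 161z − 161·198·197 ≤ 0 and hence z ≤ (1/2)[161 + √(25921 + 4·6279966)] = (1/2)[161 + √25145785] ≈ (1/2)(161 + 5014.5573) = 2587.7787.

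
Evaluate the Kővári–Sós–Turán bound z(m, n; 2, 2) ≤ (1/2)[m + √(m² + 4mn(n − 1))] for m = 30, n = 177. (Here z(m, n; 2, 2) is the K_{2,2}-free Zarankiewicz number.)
z(30, 177; 2, 2) ≤ (1/2)[30 + √(30² + 4·30·177·176)] = (1/2)[30 + √3739140] = 981.8428

Kővári–Sós–Turán: let r_1, ..., r_30 be the row sums and z = Σ r_i the total number of 1s. Each pair of columns can share at most one row with both entries 1 (else a 2×2 all-ones block appears), so Σ_i C(r_i, 2) ≤ C(177, 2) = 15576. By convexity Σ_i C(r_i, 2) ≥ 30·C(z/30, 2) = z(z − 30)/(2·30), giving z² − 30z − 30·177·176 ≤ 0 and hence z ≤ (1/2)[30 + √(900 + 4·934560)] = (1/2)[30 + √3739140] ≈ (1/2)(30 + 1933.6856) = 981.8428.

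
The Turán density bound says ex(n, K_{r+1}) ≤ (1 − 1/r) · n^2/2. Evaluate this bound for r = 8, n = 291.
Turán density bound = (7/8) · 291^2/2 = 592767/16 ≈ 37047.9375

Turán's theorem: ex(n, K_{r+1}) is achieved by the complete r-partite Turán graph T(n, r) with parts as balanced as possible, and is at most (1 − 1/r) · n^2/2. For r = 8, n = 291: the density bound is (7/8) · 84681/2 = 592767/16 ≈ 37047.9375. The integer-valued extremum is e(T(291, 8)) = 37047, which is strictly less than the density bound 592767/16 since 8 ∤ 291 (the parts of T(291, 8) cannot all be equal).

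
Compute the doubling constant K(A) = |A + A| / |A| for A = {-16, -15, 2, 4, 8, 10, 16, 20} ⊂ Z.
K = |A + A| / |A| = 31/8

Enumerate A + A = {a + b : a, b ∈ A}. With |A| = 8, there are |A|^2 = 64 ordered sum pairs; collecting distinct values, A + A = {-32, -31, -30, -14, -13, -12, -11, -8, -7, -6, -5, 0, 1, 4, 5, 6, 8, 10, 12, 14, 16, 18, 20, 22, 24, 26, 28, 30, 32, 36, 40}, so |A + A| = 31. Thus K = 31/8. For comparison, the minimum possible |A + A| over all 8-element sets is 2·8 − 1 = 15 (so min K = 15/8), attained only by arithmetic progressions.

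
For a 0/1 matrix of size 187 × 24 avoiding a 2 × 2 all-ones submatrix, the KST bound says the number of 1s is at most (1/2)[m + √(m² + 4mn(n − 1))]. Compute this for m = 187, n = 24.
z(187, 24; 2, 2) ≤ (1/2)[187 + √(187² + 4·187·24·23)] = (1/2)[187 + √447865] = 428.1136

Kővári–Sós–Turán: let r_1, ..., r_187 be the row sums and z = Σ r_i the total number of 1s. Each pair of columns can share at most one row with both entries 1 (else a 2×2 all-ones block appears), so Σ_i C(r_i, 2) ≤ C(24, 2) = 276. By convexity Σ_i C(r_i, 2) ≥ 187·C(z/187, 2) = z(z − 187)/(2·187), giving z² − 187z − 187·24·23 ≤ 0 and hence z ≤ (1/2)[187 + √(34969 + 4·103224)] = (1/2)[187 + √447865] ≈ (1/2)(187 + 669.2272) = 428.1136.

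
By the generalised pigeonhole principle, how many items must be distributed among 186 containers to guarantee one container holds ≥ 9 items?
n = (9 − 1)·186 + 1 = 1489

By the generalised pigeonhole principle, to guarantee some box contains ≥ r objects we need more than (r − 1) · k objects total. Threshold: n = (r − 1) · k + 1. With r = 9 and k = 186: n = 8 · 186 + 1 = 1488 + 1 = 1489. For n = 1488 = 8 · 186, we can put exactly 8 objects in every box, avoiding 9 in any single one — so 1489 is tight.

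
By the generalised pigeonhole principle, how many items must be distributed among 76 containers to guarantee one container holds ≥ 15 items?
n = (15 − 1)·76 + 1 = 1065

By the generalised pigeonhole principle, to guarantee some box contains ≥ r objects we need more than (r − 1) · k objects total. Threshold: n = (r − 1) · k + 1. With r = 15 and k = 76: n = 14 · 76 + 1 = 1064 + 1 = 1065. For n = 1064 = 14 · 76, we can put exactly 14 objects in every box, avoiding 15 in any single one — so 1065 is tight.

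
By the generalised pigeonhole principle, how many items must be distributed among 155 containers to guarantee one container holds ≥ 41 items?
n = (41 − 1)·155 + 1 = 6201

By the generalised pigeonhole principle, to guarantee some box contains ≥ r objects we need more than (r − 1) · k objects total. Threshold: n = (r − 1) · k + 1. With r = 41 and k = 155: n = 40 · 155 + 1 = 6200 + 1 = 6201. For n = 6200 = 40 · 155, we can put exactly 40 objects in every box, avoiding 41 in any single one — so 6201 is tight.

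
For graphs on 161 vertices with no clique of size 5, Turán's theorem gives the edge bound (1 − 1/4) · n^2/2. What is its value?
Turán density bound = (3/4) · 161^2/2 = 77763/8 ≈ 9720.375

Turán's theorem: ex(n, K_{r+1}) is achieved by the complete r-partite Turán graph T(n, r) with parts as balanced as possible, and is at most (1 − 1/r) · n^2/2. For r = 4, n = 161: the density bound is (3/4) · 25921/2 = 77763/8 ≈ 9720.375. The integer-valued extremum is e(T(161, 4)) = 9720, which is strictly less than the density bound 77763/8 since 4 ∤ 161 (the parts of T(161, 4) cannot all be equal).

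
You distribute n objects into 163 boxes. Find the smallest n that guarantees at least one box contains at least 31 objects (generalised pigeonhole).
n = (31 − 1)·163 + 1 = 4891

By the generalised pigeonhole principle, to guarantee some box contains ≥ r objects we need more than (r − 1) · k objects total. Threshold: n = (r − 1) · k + 1. With r = 31 and k = 163: n = 30 · 163 + 1 = 4890 + 1 = 4891. For n = 4890 = 30 · 163, we can put exactly 30 objects in every box, avoiding 31 in any single one — so 4891 is tight.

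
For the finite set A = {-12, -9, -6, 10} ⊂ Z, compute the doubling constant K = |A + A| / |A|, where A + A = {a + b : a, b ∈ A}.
K = |A + A| / |A| = 9/4

Enumerate A + A = {a + b : a, b ∈ A}. With |A| = 4, there are |A|^2 = 16 ordered sum pairs; collecting distinct values, A + A = {-24, -21, -18, -15, -12, -2, 1, 4, 20}, so |A + A| = 9. Thus K = 9/4. For comparison, the minimum possible |A + A| over all 4-element sets is 2·4 − 1 = 7 (so min K = 7/4), attained only by arithmetic progressions.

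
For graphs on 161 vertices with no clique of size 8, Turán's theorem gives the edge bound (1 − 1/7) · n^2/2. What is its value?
Turán density bound = (6/7) · 161^2/2 = 11109

Turán's theorem: ex(n, K_{r+1}) is achieved by the complete r-partite Turán graph T(n, r) with parts as balanced as possible, and is at most (1 − 1/r) · n^2/2. For r = 7, n = 161: the density bound is (6/7) · 25921/2 = 11109. Since 7 ∣ 161, the Turán graph T(161, 7) has parts of equal size 23, and its edge count e(T(161, 7)) = 11109 attains the density bound exactly.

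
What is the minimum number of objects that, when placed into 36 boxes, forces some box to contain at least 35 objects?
n = (35 − 1)·36 + 1 = 1225

By the generalised pigeonhole principle, to guarantee some box contains ≥ r objects we need more than (r − 1) · k objects total. Threshold: n = (r − 1) · k + 1. With r = 35 and k = 36: n = 34 · 36 + 1 = 1224 + 1 = 1225. For n = 1224 = 34 · 36, we can put exactly 34 objects in every box, avoiding 35 in any single one — so 1225 is tight.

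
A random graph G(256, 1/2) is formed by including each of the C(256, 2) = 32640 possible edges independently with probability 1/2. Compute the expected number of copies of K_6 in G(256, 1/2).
E[# K_6] = C(256, 6) · (1/2)^C(6, 2) = 368532802176 / 2^15 = 2879162517/256 ≈ 11246728.582031

For each 6-subset S of vertices (there are C(256, 6) = 368532802176 such S), let X_S = 1 if S induces a K_6 (all C(6, 2) = 15 edges present). Then P(X_S = 1) = (1/2)^15 = 1/32768. By linearity of expectation, E[# K_6] = C(256, 6) · (1/2)^15 = 368532802176 / 32768 = 2879162517/256 ≈ 11246728.582031.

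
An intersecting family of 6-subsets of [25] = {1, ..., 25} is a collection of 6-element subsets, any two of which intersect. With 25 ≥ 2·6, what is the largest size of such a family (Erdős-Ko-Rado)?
max |F| = C(24, 5) = 42504

The Erdős-Ko-Rado theorem states: for n ≥ 2k, an intersecting family of k-subsets of an n-element set has size at most C(n − 1, k − 1), with equality for 'star' families {A ⊆ [n] : |A| = k, i ∈ A} (fix an element i). For n = 25, k = 6: C(24, 5) = 42504.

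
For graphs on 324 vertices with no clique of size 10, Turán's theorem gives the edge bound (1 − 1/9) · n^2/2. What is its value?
Turán density bound = (8/9) · 324^2/2 = 46656

Turán's theorem: ex(n, K_{r+1}) is achieved by the complete r-partite Turán graph T(n, r) with parts as balanced as possible, and is at most (1 − 1/r) · n^2/2. For r = 9, n = 324: the density bound is (8/9) · 104976/2 = 46656. Since 9 ∣ 324, the Turán graph T(324, 9) has parts of equal size 36, and its edge count e(T(324, 9)) = 46656 attains the density bound exactly.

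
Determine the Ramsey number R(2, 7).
R(2, 7) = 7

R(2, k) = k for all k ≥ 2: in a 2-colouring of K_k, either some edge is red (a red K_2) or all edges are blue (a blue K_k). And K_{6} coloured all-blue has no blue K_7, so R(2, 7) > 6. Hence R(2, 7) = 7.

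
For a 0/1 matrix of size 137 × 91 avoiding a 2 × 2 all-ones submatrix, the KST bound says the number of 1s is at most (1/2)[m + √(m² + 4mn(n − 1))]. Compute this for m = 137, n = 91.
z(137, 91; 2, 2) ≤ (1/2)[137 + √(137² + 4·137·91·90)] = (1/2)[137 + √4506889] = 1129.9717

Kővári–Sós–Turán: let r_1, ..., r_137 be the row sums and z = Σ r_i the total number of 1s. Each pair of columns can share at most one row with both entries 1 (else a 2×2 all-ones block appears), so Σ_i C(r_i, 2) ≤ C(91, 2) = 4095. By convexity Σ_i C(r_i, 2) ≥ 137·C(z/137, 2) = z(z − 137)/(2·137), giving z² − 137z − 137·91·90 ≤ 0 and hence z ≤ (1/2)[137 + √(18769 + 4·1122030)] = (1/2)[137 + √4506889] ≈ (1/2)(137 + 2122.9435) = 1129.9717.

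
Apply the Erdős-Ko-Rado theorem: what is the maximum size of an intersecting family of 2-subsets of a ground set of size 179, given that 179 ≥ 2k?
max |F| = C(178, 1) = 178

The Erdős-Ko-Rado theorem states: for n ≥ 2k, an intersecting family of k-subsets of an n-element set has size at most C(n − 1, k − 1), with equality for 'star' families {A ⊆ [n] : |A| = k, i ∈ A} (fix an element i). For n = 179, k = 2: C(178, 1) = 178.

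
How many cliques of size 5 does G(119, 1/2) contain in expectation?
E[# K_5] = C(119, 5) · (1/2)^C(5, 2) = 182637273 / 2^10 ≈ 178356.711914

For each 5-subset S of vertices (there are C(119, 5) = 182637273 such S), let X_S = 1 if S induces a K_5 (all C(5, 2) = 10 edges present). Then P(X_S = 1) = (1/2)^10 = 1/1024. By linearity of expectation, E[# K_5] = C(119, 5) · (1/2)^10 = 182637273 / 1024 ≈ 178356.711914.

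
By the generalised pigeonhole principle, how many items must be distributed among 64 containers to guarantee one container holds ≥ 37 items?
n = (37 − 1)·64 + 1 = 2305

By the generalised pigeonhole principle, to guarantee some box contains ≥ r objects we need more than (r − 1) · k objects total. Threshold: n = (r − 1) · k + 1. With r = 37 and k = 64: n = 36 · 64 + 1 = 2304 + 1 = 2305. For n = 2304 = 36 · 64, we can put exactly 36 objects in every box, avoiding 37 in any single one — so 2305 is tight.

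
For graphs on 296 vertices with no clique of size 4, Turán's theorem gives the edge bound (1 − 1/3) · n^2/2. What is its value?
Turán density bound = (2/3) · 296^2/2 = 87616/3 ≈ 29205.3333

Turán's theorem: ex(n, K_{r+1}) is achieved by the complete r-partite Turán graph T(n, r) with parts as balanced as possible, and is at most (1 − 1/r) · n^2/2. For r = 3, n = 296: the density bound is (2/3) · 87616/2 = 87616/3 ≈ 29205.3333. The integer-valued extremum is e(T(296, 3)) = 29205, which is strictly less than the density bound 87616/3 since 3 ∤ 296 (the parts of T(296, 3) cannot all be equal).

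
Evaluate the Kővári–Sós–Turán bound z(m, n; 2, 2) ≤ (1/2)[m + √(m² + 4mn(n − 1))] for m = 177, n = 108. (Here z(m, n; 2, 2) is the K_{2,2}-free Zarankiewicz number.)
z(177, 108; 2, 2) ≤ (1/2)[177 + √(177² + 4·177·108·107)] = (1/2)[177 + √8212977] = 1521.4146

Kővári–Sós–Turán: let r_1, ..., r_177 be the row sums and z = Σ r_i the total number of 1s. Each pair of columns can share at most one row with both entries 1 (else a 2×2 all-ones block appears), so Σ_i C(r_i, 2) ≤ C(108, 2) = 5778. By convexity Σ_i C(r_i, 2) ≥ 177·C(z/177, 2) = z(z − 177)/(2·177), giving z² − 177z − 177·108·107 ≤ 0 and hence z ≤ (1/2)[177 + √(31329 + 4·2045412)] = (1/2)[177 + √8212977] ≈ (1/2)(177 + 2865.8292) = 1521.4146.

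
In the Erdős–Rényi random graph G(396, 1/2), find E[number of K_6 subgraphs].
E[# K_6] = C(396, 6) · (1/2)^C(6, 2) = 5155981871964 / 2^15 = 1288995467991/8192 ≈ 157348079.588745

For each 6-subset S of vertices (there are C(396, 6) = 5155981871964 such S), let X_S = 1 if S induces a K_6 (all C(6, 2) = 15 edges present). Then P(X_S = 1) = (1/2)^15 = 1/32768. By linearity of expectation, E[# K_6] = C(396, 6) · (1/2)^15 = 5155981871964 / 32768 = 1288995467991/8192 ≈ 157348079.588745.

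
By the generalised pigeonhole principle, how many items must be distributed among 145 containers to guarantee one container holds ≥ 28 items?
n = (28 − 1)·145 + 1 = 3916

By the generalised pigeonhole principle, to guarantee some box contains ≥ r objects we need more than (r − 1) · k objects total. Threshold: n = (r − 1) · k + 1. With r = 28 and k = 145: n = 27 · 145 + 1 = 3915 + 1 = 3916. For n = 3915 = 27 · 145, we can put exactly 27 objects in every box, avoiding 28 in any single one — so 3916 is tight.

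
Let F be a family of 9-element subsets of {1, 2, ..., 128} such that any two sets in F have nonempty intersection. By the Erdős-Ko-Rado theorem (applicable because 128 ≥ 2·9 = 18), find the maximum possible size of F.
max |F| = C(127, 8) = 1340346236625

The Erdős-Ko-Rado theorem states: for n ≥ 2k, an intersecting family of k-subsets of an n-element set has size at most C(n − 1, k − 1), with equality for 'star' families {A ⊆ [n] : |A| = k, i ∈ A} (fix an element i). For n = 128, k = 9: C(127, 8) = 1340346236625.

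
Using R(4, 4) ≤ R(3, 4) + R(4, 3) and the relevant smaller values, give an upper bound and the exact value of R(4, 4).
R(4, 4) ≤ R(3, 4) + R(4, 3) = 9 + 9 = 18; exact value R(4, 4) = 18.

The Erdős–Szekeres recurrence R(r, s) ≤ R(r−1, s) + R(r, s−1) applied to (r, s) = (4, 4) gives
  R(4, 4) ≤ R(3, 4) + R(4, 3) = 9 + 9 = 18.
(Recall R(2, k) = k and R is symmetric.) Here the recurrence bound is tight: a matching lower-bound construction on K_{17} shows R(4, 4) > 17, so R(4, 4) = 18 exactly.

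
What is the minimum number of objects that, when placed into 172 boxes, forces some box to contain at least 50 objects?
n = (50 − 1)·172 + 1 = 8429

By the generalised pigeonhole principle, to guarantee some box contains ≥ r objects we need more than (r − 1) · k objects total. Threshold: n = (r − 1) · k + 1. With r = 50 and k = 172: n = 49 · 172 + 1 = 8428 + 1 = 8429. For n = 8428 = 49 · 172, we can put exactly 49 objects in every box, avoiding 50 in any single one — so 8429 is tight.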